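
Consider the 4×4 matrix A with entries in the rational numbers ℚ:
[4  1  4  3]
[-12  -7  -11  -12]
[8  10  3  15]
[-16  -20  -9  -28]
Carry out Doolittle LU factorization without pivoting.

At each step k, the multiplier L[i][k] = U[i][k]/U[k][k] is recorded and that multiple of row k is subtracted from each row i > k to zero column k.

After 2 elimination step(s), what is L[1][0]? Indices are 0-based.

L[1][0] = -3

Step 1: pivot at (0,0) is 4.
  row1 ← row1 − (-3)·row0  ⇒  L[1][0]=-3, U row1=(0, -4, 1, -3)
  row2 ← row2 − (2)·row0  ⇒  L[2][0]=2, U row2=(0, 8, -5, 9)
  row3 ← row3 − (-4)·row0  ⇒  L[3][0]=-4, U row3=(0, -16, 7, -16)
Step 2: pivot at (1,1) is -4.
  row2 ← row2 − (-2)·row1  ⇒  L[2][1]=-2, U row2=(0, 0, -3, 3)
  row3 ← row3 − (4)·row1  ⇒  L[3][1]=4, U row3=(0, 0, 3, -4)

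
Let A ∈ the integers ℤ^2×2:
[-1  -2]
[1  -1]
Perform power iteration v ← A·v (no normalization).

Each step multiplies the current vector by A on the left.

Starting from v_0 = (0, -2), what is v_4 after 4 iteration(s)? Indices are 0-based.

v_0 = (0, -2).
v_1 = A·v_0 = (4, 2).
v_2 = A·v_1 = (-8, 2).
v_3 = A·v_2 = (4, -10).
v_4 = A·v_3 = (16, 14).

v_4 = (16, 14)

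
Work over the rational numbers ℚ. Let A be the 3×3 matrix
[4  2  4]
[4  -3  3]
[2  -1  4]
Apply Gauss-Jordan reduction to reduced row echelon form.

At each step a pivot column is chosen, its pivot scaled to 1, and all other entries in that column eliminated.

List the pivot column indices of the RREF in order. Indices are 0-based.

step 1: normalize row 0 (÷4) = (1, 1/2, 1)
  row 1: subtract 4×row0 = (0, -5, -1)
  row 2: subtract 2×row0 = (0, -2, 2)
step 2: normalize row 1 (÷-5) = (0, 1, 1/5)
  row 0: subtract 1/2×row1 = (1, 0, 9/10)
  row 2: subtract -2×row1 = (0, 0, 12/5)
step 3: normalize row 2 (÷12/5) = (0, 0, 1)
  row 0: subtract 9/10×row2 = (1, 0, 0)
  row 1: subtract 1/5×row2 = (0, 1, 0)

pivot columns: 0, 1, 2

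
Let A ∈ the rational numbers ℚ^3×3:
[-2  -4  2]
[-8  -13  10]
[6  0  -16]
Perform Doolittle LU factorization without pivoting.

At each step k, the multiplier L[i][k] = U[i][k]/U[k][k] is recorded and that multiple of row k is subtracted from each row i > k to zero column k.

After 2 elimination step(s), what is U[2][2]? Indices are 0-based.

U[2][2] = -2

Step 1: pivot at (0,0) is -2.
  row1 ← row1 − (4)·row0  ⇒  L[1][0]=4, U row1=(0, 3, 2)
  row2 ← row2 − (-3)·row0  ⇒  L[2][0]=-3, U row2=(0, -12, -10)
Step 2: pivot at (1,1) is 3.
  row2 ← row2 − (-4)·row1  ⇒  L[2][1]=-4, U row2=(0, 0, -2)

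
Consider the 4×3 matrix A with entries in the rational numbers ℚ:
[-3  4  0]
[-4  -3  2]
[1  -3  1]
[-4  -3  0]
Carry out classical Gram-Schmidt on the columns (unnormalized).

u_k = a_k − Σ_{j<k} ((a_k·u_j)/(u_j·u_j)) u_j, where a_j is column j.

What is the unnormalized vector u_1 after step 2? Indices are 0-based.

Step 1: u_0 = a_0 = (-3, -4, 1, -4).
Step 2: u_1 = a_1 − (3/14)·u_0 = (65/14, -15/7, -45/14, -15/7).

u_1 = (65/14, -15/7, -45/14, -15/7)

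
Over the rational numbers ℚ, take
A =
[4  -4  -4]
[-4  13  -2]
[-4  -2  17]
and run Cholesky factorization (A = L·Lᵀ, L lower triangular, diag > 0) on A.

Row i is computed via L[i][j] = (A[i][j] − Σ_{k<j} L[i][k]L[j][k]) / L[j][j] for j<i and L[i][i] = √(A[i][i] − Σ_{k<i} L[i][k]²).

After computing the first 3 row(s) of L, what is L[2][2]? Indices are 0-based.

Step 1: L[0][0] = √(4) = 2.
  L[1][0] = (-4) / L[0][0] = -2.
Step 2: L[1][1] = √(9) = 3.
  L[2][0] = (-4) / L[0][0] = -2.
  L[2][1] = (-6) / L[1][1] = -2.
Step 3: L[2][2] = √(9) = 3.

L[2][2] = 3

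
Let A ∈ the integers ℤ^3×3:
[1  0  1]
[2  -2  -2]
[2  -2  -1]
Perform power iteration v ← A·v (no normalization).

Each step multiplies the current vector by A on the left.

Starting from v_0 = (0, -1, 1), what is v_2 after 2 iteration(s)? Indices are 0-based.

v_2 = (2, 0, 1)

v_0 = (0, -1, 1).
v_1 = A·v_0 = (1, 0, 1).
v_2 = A·v_1 = (2, 0, 1).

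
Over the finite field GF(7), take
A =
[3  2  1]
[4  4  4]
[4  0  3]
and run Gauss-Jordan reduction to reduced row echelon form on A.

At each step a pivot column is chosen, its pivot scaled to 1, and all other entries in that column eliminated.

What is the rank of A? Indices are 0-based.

[1] R0 /= 3  ⇒  (1, 3, 5)
     R1 -= 4·R0  ⇒  (0, 6, 5)
     R2 -= 4·R0  ⇒  (0, 2, 4)
[2] R1 /= 6  ⇒  (0, 1, 2)
     R0 -= 3·R1  ⇒  (1, 0, 6)
     R2 -= 2·R1  ⇒  (0, 0, 0)
column 2 empty below row 2

rank = 2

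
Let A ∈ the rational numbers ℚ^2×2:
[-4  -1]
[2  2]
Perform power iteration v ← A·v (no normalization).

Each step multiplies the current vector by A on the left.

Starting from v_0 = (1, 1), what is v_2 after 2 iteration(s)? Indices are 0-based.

v_0 = (1, 1).
v_1 = A·v_0 = (-5, 4).
v_2 = A·v_1 = (16, -2).

v_2 = (16, -2)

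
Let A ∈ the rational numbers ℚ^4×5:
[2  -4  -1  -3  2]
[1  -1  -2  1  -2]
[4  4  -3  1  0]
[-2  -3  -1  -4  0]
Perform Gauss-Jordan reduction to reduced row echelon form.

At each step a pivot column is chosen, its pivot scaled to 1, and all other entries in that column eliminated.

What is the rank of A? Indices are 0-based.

rank = 4

pivot(0,0)=2: scale R0 → (1, -2, -1/2, -3/2, 1)
  clear (1,0): R1 −= (1)R0 → (0, 1, -3/2, 5/2, -3)
  clear (2,0): R2 −= (4)R0 → (0, 12, -1, 7, -4)
  clear (3,0): R3 −= (-2)R0 → (0, -7, -2, -7, 2)
pivot(1,1)=1: scale R1 → (0, 1, -3/2, 5/2, -3)
  clear (0,1): R0 −= (-2)R1 → (1, 0, -7/2, 7/2, -5)
  clear (2,1): R2 −= (12)R1 → (0, 0, 17, -23, 32)
  clear (3,1): R3 −= (-7)R1 → (0, 0, -25/2, 21/2, -19)
pivot(2,2)=17: scale R2 → (0, 0, 1, -23/17, 32/17)
  clear (0,2): R0 −= (-7/2)R2 → (1, 0, 0, -21/17, 27/17)
  clear (1,2): R1 −= (-3/2)R2 → (0, 1, 0, 8/17, -3/17)
  clear (3,2): R3 −= (-25/2)R2 → (0, 0, 0, -109/17, 77/17)
pivot(3,3)=-109/17: scale R3 → (0, 0, 0, 1, -77/109)
  clear (0,3): R0 −= (-21/17)R3 → (1, 0, 0, 0, 78/109)
  clear (1,3): R1 −= (8/17)R3 → (0, 1, 0, 0, 17/109)
  clear (2,3): R2 −= (-23/17)R3 → (0, 0, 1, 0, 101/109)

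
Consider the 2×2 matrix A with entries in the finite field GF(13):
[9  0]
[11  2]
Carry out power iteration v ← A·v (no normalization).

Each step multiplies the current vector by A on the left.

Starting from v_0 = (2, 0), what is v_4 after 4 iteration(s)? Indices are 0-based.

v_0 = (2, 0).
v_1 = A·v_0 = (5, 9).
v_2 = A·v_1 = (6, 8).
v_3 = A·v_2 = (2, 4).
v_4 = A·v_3 = (5, 4).

v_4 = (5, 4)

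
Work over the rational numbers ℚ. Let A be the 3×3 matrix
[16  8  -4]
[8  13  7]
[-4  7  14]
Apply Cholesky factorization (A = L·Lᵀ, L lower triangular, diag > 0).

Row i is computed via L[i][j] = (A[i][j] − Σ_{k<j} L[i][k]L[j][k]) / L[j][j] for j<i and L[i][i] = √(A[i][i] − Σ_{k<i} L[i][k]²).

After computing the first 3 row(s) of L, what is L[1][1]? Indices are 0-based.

L[1][1] = 3

Step 1: L[0][0] = √(16) = 4.
  L[1][0] = (8) / L[0][0] = 2.
Step 2: L[1][1] = √(9) = 3.
  L[2][0] = (-4) / L[0][0] = -1.
  L[2][1] = (9) / L[1][1] = 3.
Step 3: L[2][2] = √(4) = 2.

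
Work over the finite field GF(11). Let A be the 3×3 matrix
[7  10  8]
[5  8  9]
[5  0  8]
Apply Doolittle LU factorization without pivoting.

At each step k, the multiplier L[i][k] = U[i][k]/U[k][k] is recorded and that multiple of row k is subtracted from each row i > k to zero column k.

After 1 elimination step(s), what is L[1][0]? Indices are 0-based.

L[1][0] = 7

[col 0] pivot 7
  R1 -= 7*R0 → (0, 4, 8)  (L[1][0] := 7)
  R2 -= 7*R0 → (0, 7, 7)  (L[2][0] := 7)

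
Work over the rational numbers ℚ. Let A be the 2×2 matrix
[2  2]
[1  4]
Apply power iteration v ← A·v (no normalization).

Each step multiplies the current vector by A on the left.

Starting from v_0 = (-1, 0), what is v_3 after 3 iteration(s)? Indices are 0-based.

v_0 = (-1, 0).
v_1 = A·v_0 = (-2, -1).
v_2 = A·v_1 = (-6, -6).
v_3 = A·v_2 = (-24, -30).

v_3 = (-24, -30)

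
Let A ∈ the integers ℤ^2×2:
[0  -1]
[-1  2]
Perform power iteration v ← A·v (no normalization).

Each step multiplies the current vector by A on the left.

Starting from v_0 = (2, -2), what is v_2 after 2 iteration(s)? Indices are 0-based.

v_0 = (2, -2).
v_1 = A·v_0 = (2, -6).
v_2 = A·v_1 = (6, -14).

v_2 = (6, -14)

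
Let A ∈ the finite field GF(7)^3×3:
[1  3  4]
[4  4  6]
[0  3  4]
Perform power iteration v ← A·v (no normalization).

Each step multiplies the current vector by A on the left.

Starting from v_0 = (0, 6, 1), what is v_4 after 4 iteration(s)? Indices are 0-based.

v_4 = (1, 1, 1)

v_0 = (0, 6, 1).
v_1 = A·v_0 = (1, 2, 1).
v_2 = A·v_1 = (4, 4, 3).
v_3 = A·v_2 = (0, 1, 3).
v_4 = A·v_3 = (1, 1, 1).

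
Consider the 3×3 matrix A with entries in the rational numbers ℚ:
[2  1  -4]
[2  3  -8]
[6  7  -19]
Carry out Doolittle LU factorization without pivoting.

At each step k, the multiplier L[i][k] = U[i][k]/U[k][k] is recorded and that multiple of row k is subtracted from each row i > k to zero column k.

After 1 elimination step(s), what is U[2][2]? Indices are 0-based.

[col 0] pivot 2
  R1 -= 1*R0 → (0, 2, -4)  (L[1][0] := 1)
  R2 -= 3*R0 → (0, 4, -7)  (L[2][0] := 3)

U[2][2] = -7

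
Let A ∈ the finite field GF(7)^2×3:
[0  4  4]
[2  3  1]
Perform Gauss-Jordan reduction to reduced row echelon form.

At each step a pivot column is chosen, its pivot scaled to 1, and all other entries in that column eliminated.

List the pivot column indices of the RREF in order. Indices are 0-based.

step 1: exchange rows 0,1
step 1: normalize row 0 (÷2) = (1, 5, 4)
step 2: normalize row 1 (÷4) = (0, 1, 1)
  row 0: subtract 5×row1 = (1, 0, 6)

pivot columns: 0, 1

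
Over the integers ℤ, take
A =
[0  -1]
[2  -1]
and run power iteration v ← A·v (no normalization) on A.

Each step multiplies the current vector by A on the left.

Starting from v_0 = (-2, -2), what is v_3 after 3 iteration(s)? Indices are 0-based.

v_0 = (-2, -2).
v_1 = A·v_0 = (2, -2).
v_2 = A·v_1 = (2, 6).
v_3 = A·v_2 = (-6, -2).

v_3 = (-6, -2)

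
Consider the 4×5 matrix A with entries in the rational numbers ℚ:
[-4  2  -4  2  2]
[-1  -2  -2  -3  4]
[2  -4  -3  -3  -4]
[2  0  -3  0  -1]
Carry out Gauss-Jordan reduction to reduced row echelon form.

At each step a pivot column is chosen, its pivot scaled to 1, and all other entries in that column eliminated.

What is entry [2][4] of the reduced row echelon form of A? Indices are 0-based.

M[2][4] = -1/67

[1] R0 /= -4  ⇒  (1, -1/2, 1, -1/2, -1/2)
     R1 -= -1·R0  ⇒  (0, -5/2, -1, -7/2, 7/2)
     R2 -= 2·R0  ⇒  (0, -3, -5, -2, -3)
     R3 -= 2·R0  ⇒  (0, 1, -5, 1, 0)
[2] R1 /= -5/2  ⇒  (0, 1, 2/5, 7/5, -7/5)
     R0 -= -1/2·R1  ⇒  (1, 0, 6/5, 1/5, -6/5)
     R2 -= -3·R1  ⇒  (0, 0, -19/5, 11/5, -36/5)
     R3 -= 1·R1  ⇒  (0, 0, -27/5, -2/5, 7/5)
[3] R2 /= -19/5  ⇒  (0, 0, 1, -11/19, 36/19)
     R0 -= 6/5·R2  ⇒  (1, 0, 0, 17/19, -66/19)
     R1 -= 2/5·R2  ⇒  (0, 1, 0, 31/19, -41/19)
     R3 -= -27/5·R2  ⇒  (0, 0, 0, -67/19, 221/19)
[4] R3 /= -67/19  ⇒  (0, 0, 0, 1, -221/67)
     R0 -= 17/19·R3  ⇒  (1, 0, 0, 0, -35/67)
     R1 -= 31/19·R3  ⇒  (0, 1, 0, 0, 216/67)
     R2 -= -11/19·R3  ⇒  (0, 0, 1, 0, -1/67)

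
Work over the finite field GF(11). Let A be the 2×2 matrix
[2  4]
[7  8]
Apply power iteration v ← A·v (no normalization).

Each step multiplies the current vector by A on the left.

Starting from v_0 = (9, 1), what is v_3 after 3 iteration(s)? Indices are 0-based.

v_3 = (2, 9)

v_0 = (9, 1).
v_1 = A·v_0 = (0, 5).
v_2 = A·v_1 = (9, 7).
v_3 = A·v_2 = (2, 9).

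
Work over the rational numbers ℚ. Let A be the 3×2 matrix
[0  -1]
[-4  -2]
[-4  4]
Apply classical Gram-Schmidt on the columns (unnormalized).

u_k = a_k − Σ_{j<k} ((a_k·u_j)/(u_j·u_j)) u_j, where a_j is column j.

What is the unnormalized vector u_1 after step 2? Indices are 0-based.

u_1 = (-1, -3, 3)

Step 1: u_0 = a_0 = (0, -4, -4).
Step 2: u_1 = a_1 − (-1/4)·u_0 = (-1, -3, 3).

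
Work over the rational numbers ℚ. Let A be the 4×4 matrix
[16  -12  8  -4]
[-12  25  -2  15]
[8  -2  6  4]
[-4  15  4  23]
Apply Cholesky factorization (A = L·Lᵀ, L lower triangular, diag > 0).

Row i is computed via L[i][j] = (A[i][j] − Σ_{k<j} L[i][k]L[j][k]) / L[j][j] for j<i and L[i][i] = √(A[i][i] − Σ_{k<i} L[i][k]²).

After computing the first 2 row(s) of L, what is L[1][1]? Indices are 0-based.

Step 1: L[0][0] = √(16) = 4.
  L[1][0] = (-12) / L[0][0] = -3.
Step 2: L[1][1] = √(16) = 4.

L[1][1] = 4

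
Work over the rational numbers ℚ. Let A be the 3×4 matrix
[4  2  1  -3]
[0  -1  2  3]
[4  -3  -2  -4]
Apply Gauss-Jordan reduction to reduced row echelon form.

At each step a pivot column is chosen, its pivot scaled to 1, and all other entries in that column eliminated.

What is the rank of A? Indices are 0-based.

step 1: normalize row 0 (÷4) = (1, 1/2, 1/4, -3/4)
  row 2: subtract 4×row0 = (0, -5, -3, -1)
step 2: normalize row 1 (÷-1) = (0, 1, -2, -3)
  row 0: subtract 1/2×row1 = (1, 0, 5/4, 3/4)
  row 2: subtract -5×row1 = (0, 0, -13, -16)
step 3: normalize row 2 (÷-13) = (0, 0, 1, 16/13)
  row 0: subtract 5/4×row2 = (1, 0, 0, -41/52)
  row 1: subtract -2×row2 = (0, 1, 0, -7/13)

rank = 3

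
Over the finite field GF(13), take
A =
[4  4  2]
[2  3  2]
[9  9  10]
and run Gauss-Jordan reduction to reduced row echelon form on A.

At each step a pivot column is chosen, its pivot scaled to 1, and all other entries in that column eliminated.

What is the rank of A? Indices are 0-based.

pivot(0,0)=4: scale R0 → (1, 1, 7)
  clear (1,0): R1 −= (2)R0 → (0, 1, 1)
  clear (2,0): R2 −= (9)R0 → (0, 0, 12)
pivot(1,1)=1: scale R1 → (0, 1, 1)
  clear (0,1): R0 −= (1)R1 → (1, 0, 6)
pivot(2,2)=12: scale R2 → (0, 0, 1)
  clear (0,2): R0 −= (6)R2 → (1, 0, 0)
  clear (1,2): R1 −= (1)R2 → (0, 1, 0)

rank = 3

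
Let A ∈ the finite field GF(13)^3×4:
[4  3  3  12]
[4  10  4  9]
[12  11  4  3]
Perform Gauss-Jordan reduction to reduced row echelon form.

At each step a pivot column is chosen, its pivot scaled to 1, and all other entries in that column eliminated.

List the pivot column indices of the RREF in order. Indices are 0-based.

pivot columns: 0, 1, 2

pivot(0,0)=4: scale R0 → (1, 4, 4, 3)
  clear (1,0): R1 −= (4)R0 → (0, 7, 1, 10)
  clear (2,0): R2 −= (12)R0 → (0, 2, 8, 6)
pivot(1,1)=7: scale R1 → (0, 1, 2, 7)
  clear (0,1): R0 −= (4)R1 → (1, 0, 9, 1)
  clear (2,1): R2 −= (2)R1 → (0, 0, 4, 5)
pivot(2,2)=4: scale R2 → (0, 0, 1, 11)
  clear (0,2): R0 −= (9)R2 → (1, 0, 0, 6)
  clear (1,2): R1 −= (2)R2 → (0, 1, 0, 11)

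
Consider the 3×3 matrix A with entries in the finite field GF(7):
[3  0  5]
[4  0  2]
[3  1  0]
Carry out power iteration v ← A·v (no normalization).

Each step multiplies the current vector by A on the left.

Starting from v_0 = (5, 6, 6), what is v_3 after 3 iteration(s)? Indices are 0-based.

v_0 = (5, 6, 6).
v_1 = A·v_0 = (3, 4, 0).
v_2 = A·v_1 = (2, 5, 6).
v_3 = A·v_2 = (1, 6, 4).

v_3 = (1, 6, 4)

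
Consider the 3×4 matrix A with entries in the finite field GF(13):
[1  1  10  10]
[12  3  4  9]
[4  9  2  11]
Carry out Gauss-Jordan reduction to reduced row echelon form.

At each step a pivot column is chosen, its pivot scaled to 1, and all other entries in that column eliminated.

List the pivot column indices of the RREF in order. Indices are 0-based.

pivot columns: 0, 1, 2

pivot(0,0)=1: scale R0 → (1, 1, 10, 10)
  clear (1,0): R1 −= (12)R0 → (0, 4, 1, 6)
  clear (2,0): R2 −= (4)R0 → (0, 5, 1, 10)
pivot(1,1)=4: scale R1 → (0, 1, 10, 8)
  clear (0,1): R0 −= (1)R1 → (1, 0, 0, 2)
  clear (2,1): R2 −= (5)R1 → (0, 0, 3, 9)
pivot(2,2)=3: scale R2 → (0, 0, 1, 3)
  clear (1,2): R1 −= (10)R2 → (0, 1, 0, 4)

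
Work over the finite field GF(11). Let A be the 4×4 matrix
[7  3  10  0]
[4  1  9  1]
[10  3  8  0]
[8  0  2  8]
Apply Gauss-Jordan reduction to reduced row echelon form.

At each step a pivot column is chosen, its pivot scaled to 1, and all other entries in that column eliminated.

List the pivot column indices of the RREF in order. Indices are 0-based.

pivot columns: 0, 1, 2, 3

[1] R0 /= 7  ⇒  (1, 2, 3, 0)
     R1 -= 4·R0  ⇒  (0, 4, 8, 1)
     R2 -= 10·R0  ⇒  (0, 5, 0, 0)
     R3 -= 8·R0  ⇒  (0, 6, 0, 8)
[2] R1 /= 4  ⇒  (0, 1, 2, 3)
     R0 -= 2·R1  ⇒  (1, 0, 10, 5)
     R2 -= 5·R1  ⇒  (0, 0, 1, 7)
     R3 -= 6·R1  ⇒  (0, 0, 10, 1)
[3] R2 /= 1  ⇒  (0, 0, 1, 7)
     R0 -= 10·R2  ⇒  (1, 0, 0, 1)
     R1 -= 2·R2  ⇒  (0, 1, 0, 0)
     R3 -= 10·R2  ⇒  (0, 0, 0, 8)
[4] R3 /= 8  ⇒  (0, 0, 0, 1)
     R0 -= 1·R3  ⇒  (1, 0, 0, 0)
     R2 -= 7·R3  ⇒  (0, 0, 1, 0)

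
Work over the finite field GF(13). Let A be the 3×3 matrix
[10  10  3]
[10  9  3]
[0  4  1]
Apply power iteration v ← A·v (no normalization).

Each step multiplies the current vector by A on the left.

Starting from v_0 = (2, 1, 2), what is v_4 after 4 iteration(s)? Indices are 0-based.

v_0 = (2, 1, 2).
v_1 = A·v_0 = (10, 9, 6).
v_2 = A·v_1 = (0, 4, 3).
v_3 = A·v_2 = (10, 6, 6).
v_4 = A·v_3 = (9, 3, 4).

v_4 = (9, 3, 4)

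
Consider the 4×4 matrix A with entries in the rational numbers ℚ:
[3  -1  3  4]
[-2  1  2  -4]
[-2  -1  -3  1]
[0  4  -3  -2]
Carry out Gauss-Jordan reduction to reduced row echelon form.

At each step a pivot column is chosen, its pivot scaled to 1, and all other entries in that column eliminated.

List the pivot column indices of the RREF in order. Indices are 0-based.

pivot(0,0)=3: scale R0 → (1, -1/3, 1, 4/3)
  clear (1,0): R1 −= (-2)R0 → (0, 1/3, 4, -4/3)
  clear (2,0): R2 −= (-2)R0 → (0, -5/3, -1, 11/3)
pivot(1,1)=1/3: scale R1 → (0, 1, 12, -4)
  clear (0,1): R0 −= (-1/3)R1 → (1, 0, 5, 0)
  clear (2,1): R2 −= (-5/3)R1 → (0, 0, 19, -3)
  clear (3,1): R3 −= (4)R1 → (0, 0, -51, 14)
pivot(2,2)=19: scale R2 → (0, 0, 1, -3/19)
  clear (0,2): R0 −= (5)R2 → (1, 0, 0, 15/19)
  clear (1,2): R1 −= (12)R2 → (0, 1, 0, -40/19)
  clear (3,2): R3 −= (-51)R2 → (0, 0, 0, 113/19)
pivot(3,3)=113/19: scale R3 → (0, 0, 0, 1)
  clear (0,3): R0 −= (15/19)R3 → (1, 0, 0, 0)
  clear (1,3): R1 −= (-40/19)R3 → (0, 1, 0, 0)
  clear (2,3): R2 −= (-3/19)R3 → (0, 0, 1, 0)

pivot columns: 0, 1, 2, 3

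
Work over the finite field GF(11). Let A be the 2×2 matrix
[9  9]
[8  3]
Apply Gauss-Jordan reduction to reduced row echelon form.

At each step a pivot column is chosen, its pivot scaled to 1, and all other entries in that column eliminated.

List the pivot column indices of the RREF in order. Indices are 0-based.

step 1: normalize row 0 (÷9) = (1, 1)
  row 1: subtract 8×row0 = (0, 6)
step 2: normalize row 1 (÷6) = (0, 1)
  row 0: subtract 1×row1 = (1, 0)

pivot columns: 0, 1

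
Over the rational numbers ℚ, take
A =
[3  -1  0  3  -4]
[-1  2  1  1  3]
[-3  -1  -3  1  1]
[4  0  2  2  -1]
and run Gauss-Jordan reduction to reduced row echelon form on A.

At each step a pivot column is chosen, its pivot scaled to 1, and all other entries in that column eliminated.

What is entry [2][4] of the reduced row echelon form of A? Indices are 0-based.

M[2][4] = 13

step 1: normalize row 0 (÷3) = (1, -1/3, 0, 1, -4/3)
  row 1: subtract -1×row0 = (0, 5/3, 1, 2, 5/3)
  row 2: subtract -3×row0 = (0, -2, -3, 4, -3)
  row 3: subtract 4×row0 = (0, 4/3, 2, -2, 13/3)
step 2: normalize row 1 (÷5/3) = (0, 1, 3/5, 6/5, 1)
  row 0: subtract -1/3×row1 = (1, 0, 1/5, 7/5, -1)
  row 2: subtract -2×row1 = (0, 0, -9/5, 32/5, -1)
  row 3: subtract 4/3×row1 = (0, 0, 6/5, -18/5, 3)
step 3: normalize row 2 (÷-9/5) = (0, 0, 1, -32/9, 5/9)
  row 0: subtract 1/5×row2 = (1, 0, 0, 19/9, -10/9)
  row 1: subtract 3/5×row2 = (0, 1, 0, 10/3, 2/3)
  row 3: subtract 6/5×row2 = (0, 0, 0, 2/3, 7/3)
step 4: normalize row 3 (÷2/3) = (0, 0, 0, 1, 7/2)
  row 0: subtract 19/9×row3 = (1, 0, 0, 0, -17/2)
  row 1: subtract 10/3×row3 = (0, 1, 0, 0, -11)
  row 2: subtract -32/9×row3 = (0, 0, 1, 0, 13)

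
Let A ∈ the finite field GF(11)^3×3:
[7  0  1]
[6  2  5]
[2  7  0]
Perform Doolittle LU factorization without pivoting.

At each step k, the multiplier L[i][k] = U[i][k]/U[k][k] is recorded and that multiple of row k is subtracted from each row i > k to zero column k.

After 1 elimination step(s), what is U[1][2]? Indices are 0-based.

[col 0] pivot 7
  R1 -= 4*R0 → (0, 2, 1)  (L[1][0] := 4)
  R2 -= 5*R0 → (0, 7, 6)  (L[2][0] := 5)

U[1][2] = 1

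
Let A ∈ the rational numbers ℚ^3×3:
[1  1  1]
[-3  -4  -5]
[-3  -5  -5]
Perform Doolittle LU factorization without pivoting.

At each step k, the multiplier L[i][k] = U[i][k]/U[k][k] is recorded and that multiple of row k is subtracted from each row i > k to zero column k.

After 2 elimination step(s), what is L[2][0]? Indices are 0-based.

Step 1: pivot at (0,0) is 1.
  row1 ← row1 − (-3)·row0  ⇒  L[1][0]=-3, U row1=(0, -1, -2)
  row2 ← row2 − (-3)·row0  ⇒  L[2][0]=-3, U row2=(0, -2, -2)
Step 2: pivot at (1,1) is -1.
  row2 ← row2 − (2)·row1  ⇒  L[2][1]=2, U row2=(0, 0, 2)

L[2][0] = -3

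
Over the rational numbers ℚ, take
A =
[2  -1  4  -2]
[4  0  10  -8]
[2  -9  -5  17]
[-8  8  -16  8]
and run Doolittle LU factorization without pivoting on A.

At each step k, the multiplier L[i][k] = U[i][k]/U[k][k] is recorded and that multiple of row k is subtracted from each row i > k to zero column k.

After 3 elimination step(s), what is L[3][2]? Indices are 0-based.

k=0: U[0][0]=2
  eliminate (1,0): mult=2, new row 1: (0, 2, 2, -4); set L[1][0]=2
  eliminate (2,0): mult=1, new row 2: (0, -8, -9, 19); set L[2][0]=1
  eliminate (3,0): mult=-4, new row 3: (0, 4, 0, 0); set L[3][0]=-4
k=1: U[1][1]=2
  eliminate (2,1): mult=-4, new row 2: (0, 0, -1, 3); set L[2][1]=-4
  eliminate (3,1): mult=2, new row 3: (0, 0, -4, 8); set L[3][1]=2
k=2: U[2][2]=-1
  eliminate (3,2): mult=4, new row 3: (0, 0, 0, -4); set L[3][2]=4

L[3][2] = 4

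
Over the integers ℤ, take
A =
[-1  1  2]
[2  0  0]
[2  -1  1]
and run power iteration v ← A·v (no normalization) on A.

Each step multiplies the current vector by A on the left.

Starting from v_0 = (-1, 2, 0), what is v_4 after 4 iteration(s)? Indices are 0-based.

v_4 = (-109, 54, 52)

v_0 = (-1, 2, 0).
v_1 = A·v_0 = (3, -2, -4).
v_2 = A·v_1 = (-13, 6, 4).
v_3 = A·v_2 = (27, -26, -28).
v_4 = A·v_3 = (-109, 54, 52).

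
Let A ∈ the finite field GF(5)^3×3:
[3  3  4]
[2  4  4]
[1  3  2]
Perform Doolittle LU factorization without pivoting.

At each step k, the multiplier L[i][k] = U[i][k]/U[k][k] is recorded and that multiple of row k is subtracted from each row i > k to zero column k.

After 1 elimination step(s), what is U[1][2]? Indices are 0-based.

U[1][2] = 3

[col 0] pivot 3
  R1 -= 4*R0 → (0, 2, 3)  (L[1][0] := 4)
  R2 -= 2*R0 → (0, 2, 4)  (L[2][0] := 2)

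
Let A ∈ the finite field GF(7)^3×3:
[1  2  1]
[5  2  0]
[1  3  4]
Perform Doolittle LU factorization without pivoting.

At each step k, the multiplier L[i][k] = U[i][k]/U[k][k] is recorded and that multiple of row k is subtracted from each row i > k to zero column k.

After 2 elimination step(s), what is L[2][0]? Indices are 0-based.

L[2][0] = 1

Step 1: pivot at (0,0) is 1.
  row1 ← row1 − (5)·row0  ⇒  L[1][0]=5, U row1=(0, 6, 2)
  row2 ← row2 − (1)·row0  ⇒  L[2][0]=1, U row2=(0, 1, 3)
Step 2: pivot at (1,1) is 6.
  row2 ← row2 − (6)·row1  ⇒  L[2][1]=6, U row2=(0, 0, 5)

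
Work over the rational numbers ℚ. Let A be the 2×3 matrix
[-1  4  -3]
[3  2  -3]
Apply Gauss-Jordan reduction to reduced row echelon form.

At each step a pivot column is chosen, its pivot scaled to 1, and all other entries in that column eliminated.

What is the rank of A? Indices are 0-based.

[1] R0 /= -1  ⇒  (1, -4, 3)
     R1 -= 3·R0  ⇒  (0, 14, -12)
[2] R1 /= 14  ⇒  (0, 1, -6/7)
     R0 -= -4·R1  ⇒  (1, 0, -3/7)

rank = 2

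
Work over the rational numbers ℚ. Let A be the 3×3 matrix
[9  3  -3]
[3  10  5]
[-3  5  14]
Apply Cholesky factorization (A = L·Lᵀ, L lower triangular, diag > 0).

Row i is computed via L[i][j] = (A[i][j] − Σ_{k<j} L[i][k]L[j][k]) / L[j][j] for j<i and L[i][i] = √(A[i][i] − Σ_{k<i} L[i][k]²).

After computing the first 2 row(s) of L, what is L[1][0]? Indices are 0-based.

Step 1: L[0][0] = √(9) = 3.
  L[1][0] = (3) / L[0][0] = 1.
Step 2: L[1][1] = √(9) = 3.

L[1][0] = 1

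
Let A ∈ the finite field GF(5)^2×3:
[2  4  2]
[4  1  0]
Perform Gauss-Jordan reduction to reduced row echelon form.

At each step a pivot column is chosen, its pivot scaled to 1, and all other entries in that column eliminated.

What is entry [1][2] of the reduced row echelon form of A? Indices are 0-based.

pivot(0,0)=2: scale R0 → (1, 2, 1)
  clear (1,0): R1 −= (4)R0 → (0, 3, 1)
pivot(1,1)=3: scale R1 → (0, 1, 2)
  clear (0,1): R0 −= (2)R1 → (1, 0, 2)

M[1][2] = 2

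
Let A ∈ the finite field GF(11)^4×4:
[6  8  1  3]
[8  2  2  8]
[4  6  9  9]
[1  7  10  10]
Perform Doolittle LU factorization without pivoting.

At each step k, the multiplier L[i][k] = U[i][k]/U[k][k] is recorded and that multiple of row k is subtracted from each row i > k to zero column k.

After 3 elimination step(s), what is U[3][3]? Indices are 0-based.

[col 0] pivot 6
  R1 -= 5*R0 → (0, 6, 8, 4)  (L[1][0] := 5)
  R2 -= 8*R0 → (0, 8, 1, 7)  (L[2][0] := 8)
  R3 -= 2*R0 → (0, 2, 8, 4)  (L[3][0] := 2)
[col 1] pivot 6
  R2 -= 5*R1 → (0, 0, 5, 9)  (L[2][1] := 5)
  R3 -= 4*R1 → (0, 0, 9, 10)  (L[3][1] := 4)
[col 2] pivot 5
  R3 -= 4*R2 → (0, 0, 0, 7)  (L[3][2] := 4)

U[3][3] = 7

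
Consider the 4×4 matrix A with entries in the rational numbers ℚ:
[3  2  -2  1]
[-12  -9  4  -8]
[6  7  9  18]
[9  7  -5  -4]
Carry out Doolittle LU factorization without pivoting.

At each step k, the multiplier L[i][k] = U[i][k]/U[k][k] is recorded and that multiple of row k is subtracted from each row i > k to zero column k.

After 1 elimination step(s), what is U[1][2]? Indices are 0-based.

k=0: U[0][0]=3
  eliminate (1,0): mult=-4, new row 1: (0, -1, -4, -4); set L[1][0]=-4
  eliminate (2,0): mult=2, new row 2: (0, 3, 13, 16); set L[2][0]=2
  eliminate (3,0): mult=3, new row 3: (0, 1, 1, -7); set L[3][0]=3

U[1][2] = -4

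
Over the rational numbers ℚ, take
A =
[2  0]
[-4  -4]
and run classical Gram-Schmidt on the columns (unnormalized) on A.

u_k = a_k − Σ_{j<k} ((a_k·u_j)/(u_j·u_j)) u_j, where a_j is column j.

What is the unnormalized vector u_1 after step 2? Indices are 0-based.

u_1 = (-8/5, -4/5)

Step 1: u_0 = a_0 = (2, -4).
Step 2: u_1 = a_1 − (4/5)·u_0 = (-8/5, -4/5).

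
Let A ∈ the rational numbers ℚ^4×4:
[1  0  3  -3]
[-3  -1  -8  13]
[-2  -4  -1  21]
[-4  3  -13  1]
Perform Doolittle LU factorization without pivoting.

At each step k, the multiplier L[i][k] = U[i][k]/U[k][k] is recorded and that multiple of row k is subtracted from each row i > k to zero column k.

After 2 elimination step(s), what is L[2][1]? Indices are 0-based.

L[2][1] = 4

Step 1: pivot at (0,0) is 1.
  row1 ← row1 − (-3)·row0  ⇒  L[1][0]=-3, U row1=(0, -1, 1, 4)
  row2 ← row2 − (-2)·row0  ⇒  L[2][0]=-2, U row2=(0, -4, 5, 15)
  row3 ← row3 − (-4)·row0  ⇒  L[3][0]=-4, U row3=(0, 3, -1, -11)
Step 2: pivot at (1,1) is -1.
  row2 ← row2 − (4)·row1  ⇒  L[2][1]=4, U row2=(0, 0, 1, -1)
  row3 ← row3 − (-3)·row1  ⇒  L[3][1]=-3, U row3=(0, 0, 2, 1)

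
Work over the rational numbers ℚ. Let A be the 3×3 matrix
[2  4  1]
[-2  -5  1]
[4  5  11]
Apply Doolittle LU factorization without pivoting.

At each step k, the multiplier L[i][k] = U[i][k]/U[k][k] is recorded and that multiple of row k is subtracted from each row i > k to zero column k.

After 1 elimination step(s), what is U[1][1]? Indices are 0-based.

Step 1: pivot at (0,0) is 2.
  row1 ← row1 − (-1)·row0  ⇒  L[1][0]=-1, U row1=(0, -1, 2)
  row2 ← row2 − (2)·row0  ⇒  L[2][0]=2, U row2=(0, -3, 9)

U[1][1] = -1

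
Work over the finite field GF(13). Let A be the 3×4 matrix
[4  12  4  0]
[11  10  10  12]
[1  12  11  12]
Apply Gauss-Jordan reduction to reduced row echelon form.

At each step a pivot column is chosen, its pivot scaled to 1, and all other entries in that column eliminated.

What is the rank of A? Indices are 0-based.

rank = 3

step 1: normalize row 0 (÷4) = (1, 3, 1, 0)
  row 1: subtract 11×row0 = (0, 3, 12, 12)
  row 2: subtract 1×row0 = (0, 9, 10, 12)
step 2: normalize row 1 (÷3) = (0, 1, 4, 4)
  row 0: subtract 3×row1 = (1, 0, 2, 1)
  row 2: subtract 9×row1 = (0, 0, 0, 2)
skip col 2 (zero from row 2)
step 3: normalize row 2 (÷2) = (0, 0, 0, 1)
  row 0: subtract 1×row2 = (1, 0, 2, 0)
  row 1: subtract 4×row2 = (0, 1, 4, 0)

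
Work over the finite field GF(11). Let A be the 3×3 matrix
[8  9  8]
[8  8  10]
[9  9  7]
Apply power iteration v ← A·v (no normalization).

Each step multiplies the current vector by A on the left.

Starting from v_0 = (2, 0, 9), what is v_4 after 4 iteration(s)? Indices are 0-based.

v_4 = (8, 5, 4)

v_0 = (2, 0, 9).
v_1 = A·v_0 = (0, 7, 4).
v_2 = A·v_1 = (7, 8, 3).
v_3 = A·v_2 = (9, 7, 2).
v_4 = A·v_3 = (8, 5, 4).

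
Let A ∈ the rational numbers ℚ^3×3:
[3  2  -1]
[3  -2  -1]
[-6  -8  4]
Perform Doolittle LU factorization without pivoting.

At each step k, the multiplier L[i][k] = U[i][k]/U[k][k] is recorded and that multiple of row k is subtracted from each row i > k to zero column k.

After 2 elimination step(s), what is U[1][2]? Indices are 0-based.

U[1][2] = 0

Step 1: pivot at (0,0) is 3.
  row1 ← row1 − (1)·row0  ⇒  L[1][0]=1, U row1=(0, -4, 0)
  row2 ← row2 − (-2)·row0  ⇒  L[2][0]=-2, U row2=(0, -4, 2)
Step 2: pivot at (1,1) is -4.
  row2 ← row2 − (1)·row1  ⇒  L[2][1]=1, U row2=(0, 0, 2)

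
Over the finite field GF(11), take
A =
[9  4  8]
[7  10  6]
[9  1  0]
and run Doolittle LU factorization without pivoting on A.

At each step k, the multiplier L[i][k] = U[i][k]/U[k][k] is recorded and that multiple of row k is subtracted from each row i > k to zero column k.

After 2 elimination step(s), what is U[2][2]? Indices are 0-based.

Step 1: pivot at (0,0) is 9.
  row1 ← row1 − (2)·row0  ⇒  L[1][0]=2, U row1=(0, 2, 1)
  row2 ← row2 − (1)·row0  ⇒  L[2][0]=1, U row2=(0, 8, 3)
Step 2: pivot at (1,1) is 2.
  row2 ← row2 − (4)·row1  ⇒  L[2][1]=4, U row2=(0, 0, 10)

U[2][2] = 10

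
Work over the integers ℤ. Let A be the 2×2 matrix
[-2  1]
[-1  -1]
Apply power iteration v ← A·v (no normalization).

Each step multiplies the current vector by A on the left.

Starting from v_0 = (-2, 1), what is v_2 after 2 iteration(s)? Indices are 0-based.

v_0 = (-2, 1).
v_1 = A·v_0 = (5, 1).
v_2 = A·v_1 = (-9, -6).

v_2 = (-9, -6)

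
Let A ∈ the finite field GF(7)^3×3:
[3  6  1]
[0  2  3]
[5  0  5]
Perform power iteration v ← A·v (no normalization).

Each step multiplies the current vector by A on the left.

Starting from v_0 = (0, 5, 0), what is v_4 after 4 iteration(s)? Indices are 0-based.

v_0 = (0, 5, 0).
v_1 = A·v_0 = (2, 3, 0).
v_2 = A·v_1 = (3, 6, 3).
v_3 = A·v_2 = (6, 0, 2).
v_4 = A·v_3 = (6, 6, 5).

v_4 = (6, 6, 5)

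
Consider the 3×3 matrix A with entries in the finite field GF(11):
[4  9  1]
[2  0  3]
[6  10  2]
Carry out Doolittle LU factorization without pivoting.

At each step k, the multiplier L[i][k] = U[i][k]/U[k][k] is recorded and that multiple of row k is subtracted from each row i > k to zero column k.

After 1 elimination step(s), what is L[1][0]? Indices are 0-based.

k=0: U[0][0]=4
  eliminate (1,0): mult=6, new row 1: (0, 1, 8); set L[1][0]=6
  eliminate (2,0): mult=7, new row 2: (0, 2, 6); set L[2][0]=7

L[1][0] = 6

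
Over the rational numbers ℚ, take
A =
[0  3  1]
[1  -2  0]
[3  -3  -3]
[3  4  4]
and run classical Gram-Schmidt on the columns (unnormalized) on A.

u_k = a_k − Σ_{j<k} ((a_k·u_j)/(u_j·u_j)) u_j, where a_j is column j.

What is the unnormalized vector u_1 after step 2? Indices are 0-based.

u_1 = (3, -39/19, -60/19, 73/19)

Step 1: u_0 = a_0 = (0, 1, 3, 3).
Step 2: u_1 = a_1 − (1/19)·u_0 = (3, -39/19, -60/19, 73/19).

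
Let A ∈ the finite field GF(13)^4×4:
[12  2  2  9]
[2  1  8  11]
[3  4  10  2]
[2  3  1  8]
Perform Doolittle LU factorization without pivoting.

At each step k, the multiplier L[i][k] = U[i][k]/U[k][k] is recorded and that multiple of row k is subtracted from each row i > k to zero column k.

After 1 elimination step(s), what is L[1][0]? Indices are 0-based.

L[1][0] = 11

k=0: U[0][0]=12
  eliminate (1,0): mult=11, new row 1: (0, 5, 12, 3); set L[1][0]=11
  eliminate (2,0): mult=10, new row 2: (0, 10, 3, 3); set L[2][0]=10
  eliminate (3,0): mult=11, new row 3: (0, 7, 5, 0); set L[3][0]=11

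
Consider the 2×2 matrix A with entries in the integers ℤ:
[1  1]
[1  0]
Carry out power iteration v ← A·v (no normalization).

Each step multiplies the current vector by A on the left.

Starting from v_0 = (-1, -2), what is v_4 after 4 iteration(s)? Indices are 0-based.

v_4 = (-11, -7)

v_0 = (-1, -2).
v_1 = A·v_0 = (-3, -1).
v_2 = A·v_1 = (-4, -3).
v_3 = A·v_2 = (-7, -4).
v_4 = A·v_3 = (-11, -7).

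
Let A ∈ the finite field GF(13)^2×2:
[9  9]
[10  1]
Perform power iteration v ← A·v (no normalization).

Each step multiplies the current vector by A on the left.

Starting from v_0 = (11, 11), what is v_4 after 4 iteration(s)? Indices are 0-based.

v_4 = (1, 8)

v_0 = (11, 11).
v_1 = A·v_0 = (3, 4).
v_2 = A·v_1 = (11, 8).
v_3 = A·v_2 = (2, 1).
v_4 = A·v_3 = (1, 8).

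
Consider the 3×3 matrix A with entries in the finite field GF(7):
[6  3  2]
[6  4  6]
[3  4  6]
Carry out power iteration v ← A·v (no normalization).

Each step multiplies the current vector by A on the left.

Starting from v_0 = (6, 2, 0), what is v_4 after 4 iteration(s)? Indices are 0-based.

v_4 = (3, 0, 3)

v_0 = (6, 2, 0).
v_1 = A·v_0 = (0, 2, 5).
v_2 = A·v_1 = (2, 3, 3).
v_3 = A·v_2 = (6, 0, 1).
v_4 = A·v_3 = (3, 0, 3).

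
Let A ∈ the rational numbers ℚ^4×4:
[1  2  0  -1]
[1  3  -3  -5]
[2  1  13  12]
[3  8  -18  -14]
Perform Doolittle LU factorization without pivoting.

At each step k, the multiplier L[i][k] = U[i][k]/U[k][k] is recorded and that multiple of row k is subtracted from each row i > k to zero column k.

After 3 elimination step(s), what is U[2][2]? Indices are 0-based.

k=0: U[0][0]=1
  eliminate (1,0): mult=1, new row 1: (0, 1, -3, -4); set L[1][0]=1
  eliminate (2,0): mult=2, new row 2: (0, -3, 13, 14); set L[2][0]=2
  eliminate (3,0): mult=3, new row 3: (0, 2, -18, -11); set L[3][0]=3
k=1: U[1][1]=1
  eliminate (2,1): mult=-3, new row 2: (0, 0, 4, 2); set L[2][1]=-3
  eliminate (3,1): mult=2, new row 3: (0, 0, -12, -3); set L[3][1]=2
k=2: U[2][2]=4
  eliminate (3,2): mult=-3, new row 3: (0, 0, 0, 3); set L[3][2]=-3

U[2][2] = 4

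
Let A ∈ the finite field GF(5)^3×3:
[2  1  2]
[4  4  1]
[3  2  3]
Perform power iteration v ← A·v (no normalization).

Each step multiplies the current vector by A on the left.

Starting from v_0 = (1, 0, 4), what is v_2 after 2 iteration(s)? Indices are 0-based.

v_2 = (3, 2, 1)

v_0 = (1, 0, 4).
v_1 = A·v_0 = (0, 3, 0).
v_2 = A·v_1 = (3, 2, 1).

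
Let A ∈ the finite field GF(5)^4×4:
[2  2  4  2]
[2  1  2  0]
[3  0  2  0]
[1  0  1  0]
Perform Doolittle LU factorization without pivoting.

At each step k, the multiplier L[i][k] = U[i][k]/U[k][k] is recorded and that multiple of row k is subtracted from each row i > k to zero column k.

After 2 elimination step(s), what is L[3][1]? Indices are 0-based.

L[3][1] = 1

Step 1: pivot at (0,0) is 2.
  row1 ← row1 − (1)·row0  ⇒  L[1][0]=1, U row1=(0, 4, 3, 3)
  row2 ← row2 − (4)·row0  ⇒  L[2][0]=4, U row2=(0, 2, 1, 2)
  row3 ← row3 − (3)·row0  ⇒  L[3][0]=3, U row3=(0, 4, 4, 4)
Step 2: pivot at (1,1) is 4.
  row2 ← row2 − (3)·row1  ⇒  L[2][1]=3, U row2=(0, 0, 2, 3)
  row3 ← row3 − (1)·row1  ⇒  L[3][1]=1, U row3=(0, 0, 1, 1)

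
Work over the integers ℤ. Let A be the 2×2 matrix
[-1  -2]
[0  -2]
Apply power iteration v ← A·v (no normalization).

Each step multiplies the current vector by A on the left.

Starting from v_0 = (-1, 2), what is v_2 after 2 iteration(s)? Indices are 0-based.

v_2 = (11, 8)

v_0 = (-1, 2).
v_1 = A·v_0 = (-3, -4).
v_2 = A·v_1 = (11, 8).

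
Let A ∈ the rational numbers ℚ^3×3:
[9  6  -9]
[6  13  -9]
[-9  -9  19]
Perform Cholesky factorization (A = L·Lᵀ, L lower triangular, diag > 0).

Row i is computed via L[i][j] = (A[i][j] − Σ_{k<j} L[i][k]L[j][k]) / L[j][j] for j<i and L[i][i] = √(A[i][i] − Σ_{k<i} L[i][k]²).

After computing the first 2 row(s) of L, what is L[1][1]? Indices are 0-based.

L[1][1] = 3

Step 1: L[0][0] = √(9) = 3.
  L[1][0] = (6) / L[0][0] = 2.
Step 2: L[1][1] = √(9) = 3.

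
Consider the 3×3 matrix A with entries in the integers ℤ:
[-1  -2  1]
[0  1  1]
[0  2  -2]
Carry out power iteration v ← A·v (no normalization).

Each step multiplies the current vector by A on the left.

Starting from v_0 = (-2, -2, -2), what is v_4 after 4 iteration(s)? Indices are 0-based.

v_4 = (36, -4, -40)

v_0 = (-2, -2, -2).
v_1 = A·v_0 = (4, -4, 0).
v_2 = A·v_1 = (4, -4, -8).
v_3 = A·v_2 = (-4, -12, 8).
v_4 = A·v_3 = (36, -4, -40).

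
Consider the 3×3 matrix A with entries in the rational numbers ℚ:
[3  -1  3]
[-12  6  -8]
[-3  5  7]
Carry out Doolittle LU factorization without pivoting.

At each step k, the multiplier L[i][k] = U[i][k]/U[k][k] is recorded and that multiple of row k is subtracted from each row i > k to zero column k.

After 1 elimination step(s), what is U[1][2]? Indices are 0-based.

k=0: U[0][0]=3
  eliminate (1,0): mult=-4, new row 1: (0, 2, 4); set L[1][0]=-4
  eliminate (2,0): mult=-1, new row 2: (0, 4, 10); set L[2][0]=-1

U[1][2] = 4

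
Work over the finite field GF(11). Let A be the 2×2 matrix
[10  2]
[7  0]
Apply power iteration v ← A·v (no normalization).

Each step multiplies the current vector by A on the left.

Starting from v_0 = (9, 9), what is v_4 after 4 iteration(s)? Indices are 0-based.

v_4 = (1, 8)

v_0 = (9, 9).
v_1 = A·v_0 = (9, 8).
v_2 = A·v_1 = (7, 8).
v_3 = A·v_2 = (9, 5).
v_4 = A·v_3 = (1, 8).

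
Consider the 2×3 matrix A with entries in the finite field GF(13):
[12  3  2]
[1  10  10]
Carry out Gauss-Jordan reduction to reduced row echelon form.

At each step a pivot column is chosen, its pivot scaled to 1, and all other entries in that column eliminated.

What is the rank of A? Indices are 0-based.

rank = 2

step 1: normalize row 0 (÷12) = (1, 10, 11)
  row 1: subtract 1×row0 = (0, 0, 12)
skip col 1 (zero from row 1)
step 2: normalize row 1 (÷12) = (0, 0, 1)
  row 0: subtract 11×row1 = (1, 10, 0)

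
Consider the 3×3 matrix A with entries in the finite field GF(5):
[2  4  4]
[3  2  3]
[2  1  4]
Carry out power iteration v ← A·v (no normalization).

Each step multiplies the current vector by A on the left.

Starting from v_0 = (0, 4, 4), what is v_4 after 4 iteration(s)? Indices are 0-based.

v_0 = (0, 4, 4).
v_1 = A·v_0 = (2, 0, 0).
v_2 = A·v_1 = (4, 1, 4).
v_3 = A·v_2 = (3, 1, 0).
v_4 = A·v_3 = (0, 1, 2).

v_4 = (0, 1, 2)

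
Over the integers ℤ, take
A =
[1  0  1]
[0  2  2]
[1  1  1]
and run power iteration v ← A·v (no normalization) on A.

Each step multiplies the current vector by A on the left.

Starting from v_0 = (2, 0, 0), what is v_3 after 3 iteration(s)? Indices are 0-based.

v_3 = (8, 16, 12)

v_0 = (2, 0, 0).
v_1 = A·v_0 = (2, 0, 2).
v_2 = A·v_1 = (4, 4, 4).
v_3 = A·v_2 = (8, 16, 12).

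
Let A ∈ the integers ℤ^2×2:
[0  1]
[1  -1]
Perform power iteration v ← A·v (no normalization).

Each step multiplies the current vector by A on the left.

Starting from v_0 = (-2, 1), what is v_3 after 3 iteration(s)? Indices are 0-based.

v_3 = (4, -7)

v_0 = (-2, 1).
v_1 = A·v_0 = (1, -3).
v_2 = A·v_1 = (-3, 4).
v_3 = A·v_2 = (4, -7).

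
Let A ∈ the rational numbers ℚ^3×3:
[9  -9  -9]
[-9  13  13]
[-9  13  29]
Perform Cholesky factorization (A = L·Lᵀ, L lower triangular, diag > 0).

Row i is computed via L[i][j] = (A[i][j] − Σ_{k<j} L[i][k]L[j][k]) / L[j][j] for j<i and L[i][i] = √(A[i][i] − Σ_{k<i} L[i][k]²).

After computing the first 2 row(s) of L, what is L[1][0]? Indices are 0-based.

Step 1: L[0][0] = √(9) = 3.
  L[1][0] = (-9) / L[0][0] = -3.
Step 2: L[1][1] = √(4) = 2.

L[1][0] = -3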